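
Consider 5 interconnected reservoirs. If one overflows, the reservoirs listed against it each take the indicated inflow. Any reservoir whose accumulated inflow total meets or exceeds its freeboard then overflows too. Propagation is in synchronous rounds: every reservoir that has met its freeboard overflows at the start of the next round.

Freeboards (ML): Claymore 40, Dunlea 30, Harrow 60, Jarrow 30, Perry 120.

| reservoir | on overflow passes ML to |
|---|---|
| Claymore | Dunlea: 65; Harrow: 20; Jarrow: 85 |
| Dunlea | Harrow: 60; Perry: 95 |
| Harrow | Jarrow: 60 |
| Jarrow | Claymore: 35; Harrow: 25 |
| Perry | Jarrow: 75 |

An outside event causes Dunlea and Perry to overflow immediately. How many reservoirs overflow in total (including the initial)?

4

Round 1 — Dunlea, Perry overflow (initial).
  Harrow: +60 → 60 ≥ 60
  Jarrow: +75 → 75 ≥ 30
Round 2 — Harrow, Jarrow overflow.
  Claymore: +35 → 35 < 40
No further overflows.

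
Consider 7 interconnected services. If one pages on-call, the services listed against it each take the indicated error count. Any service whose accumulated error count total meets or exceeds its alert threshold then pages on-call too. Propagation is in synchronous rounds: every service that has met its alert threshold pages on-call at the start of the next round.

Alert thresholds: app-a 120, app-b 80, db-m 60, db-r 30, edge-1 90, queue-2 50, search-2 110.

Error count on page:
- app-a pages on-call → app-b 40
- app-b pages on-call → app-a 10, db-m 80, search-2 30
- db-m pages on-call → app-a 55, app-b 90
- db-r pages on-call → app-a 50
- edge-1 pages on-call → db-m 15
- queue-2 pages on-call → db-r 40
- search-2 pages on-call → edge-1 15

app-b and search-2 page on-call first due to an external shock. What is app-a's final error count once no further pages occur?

Round 1 — app-b, search-2 page on-call (initial).
  app-a: +10 → 10 < 120
  db-m: +80 → 80 ≥ 60
  edge-1: +15 → 15 < 90
Round 2 — db-m pages on-call.
  app-a: +55 → 65 < 120
No further pages.

65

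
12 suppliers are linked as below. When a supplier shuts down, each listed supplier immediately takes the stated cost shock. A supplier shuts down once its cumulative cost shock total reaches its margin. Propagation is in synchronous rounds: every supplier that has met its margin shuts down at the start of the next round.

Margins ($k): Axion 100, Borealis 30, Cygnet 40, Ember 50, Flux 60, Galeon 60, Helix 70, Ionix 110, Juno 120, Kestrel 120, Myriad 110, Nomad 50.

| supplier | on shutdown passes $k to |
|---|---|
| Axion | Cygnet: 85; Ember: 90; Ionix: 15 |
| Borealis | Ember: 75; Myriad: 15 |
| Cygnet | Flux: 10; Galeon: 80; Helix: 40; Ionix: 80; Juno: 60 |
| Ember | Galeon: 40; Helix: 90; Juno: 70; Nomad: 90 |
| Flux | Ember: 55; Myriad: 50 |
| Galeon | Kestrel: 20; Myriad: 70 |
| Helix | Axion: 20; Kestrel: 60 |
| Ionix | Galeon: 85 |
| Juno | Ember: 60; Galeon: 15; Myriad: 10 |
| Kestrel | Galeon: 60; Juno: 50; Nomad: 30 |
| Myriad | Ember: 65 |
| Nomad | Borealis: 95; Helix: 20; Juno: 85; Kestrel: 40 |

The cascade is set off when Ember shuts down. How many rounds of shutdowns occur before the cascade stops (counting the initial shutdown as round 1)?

Round 1 — Ember shuts down (initial).
  Galeon: +40 → 40 < 60
  Helix: +90 → 90 ≥ 70
  Juno: +70 → 70 < 120
  Nomad: +90 → 90 ≥ 50
Round 2 — Helix, Nomad shut down.
  Axion: +20 → 20 < 100
  Borealis: +95 → 95 ≥ 30
  Juno: +85 → 155 ≥ 120
  Kestrel: +60+40 → 100 < 120
Round 3 — Borealis, Juno shut down.
  Galeon: +15 → 55 < 60
  Myriad: +15+10 → 25 < 110
No further shutdowns.

3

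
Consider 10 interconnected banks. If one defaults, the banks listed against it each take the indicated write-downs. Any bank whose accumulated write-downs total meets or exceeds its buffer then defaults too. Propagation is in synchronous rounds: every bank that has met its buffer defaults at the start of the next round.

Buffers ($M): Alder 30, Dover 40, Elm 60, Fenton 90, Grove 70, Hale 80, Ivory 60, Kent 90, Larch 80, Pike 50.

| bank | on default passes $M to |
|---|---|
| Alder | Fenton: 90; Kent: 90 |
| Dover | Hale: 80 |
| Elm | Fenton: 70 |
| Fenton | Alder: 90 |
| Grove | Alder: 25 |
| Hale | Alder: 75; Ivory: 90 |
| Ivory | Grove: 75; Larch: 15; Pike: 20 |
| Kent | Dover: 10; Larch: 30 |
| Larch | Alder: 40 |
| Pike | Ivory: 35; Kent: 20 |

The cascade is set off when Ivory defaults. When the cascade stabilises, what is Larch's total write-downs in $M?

15

Round 1 — Ivory defaults (initial).
  Grove: +75 → 75 ≥ 70
  Larch: +15 → 15 < 80
  Pike: +20 → 20 < 50
Round 2 — Grove defaults.
  Alder: +25 → 25 < 30
No further defaults.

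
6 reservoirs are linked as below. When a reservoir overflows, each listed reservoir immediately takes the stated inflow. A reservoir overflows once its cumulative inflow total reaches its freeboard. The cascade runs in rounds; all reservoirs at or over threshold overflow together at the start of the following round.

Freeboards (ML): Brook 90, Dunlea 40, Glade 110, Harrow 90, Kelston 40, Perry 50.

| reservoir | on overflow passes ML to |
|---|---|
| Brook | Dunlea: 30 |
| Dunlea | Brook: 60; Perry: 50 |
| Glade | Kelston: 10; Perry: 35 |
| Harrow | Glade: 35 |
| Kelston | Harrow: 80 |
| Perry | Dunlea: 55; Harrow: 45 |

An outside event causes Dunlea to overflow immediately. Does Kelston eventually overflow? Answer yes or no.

Round 1 — Dunlea overflows (initial).
  Brook: +60 → 60 < 90
  Perry: +50 → 50 ≥ 50
Round 2 — Perry overflows.
  Harrow: +45 → 45 < 90
No further overflows.

no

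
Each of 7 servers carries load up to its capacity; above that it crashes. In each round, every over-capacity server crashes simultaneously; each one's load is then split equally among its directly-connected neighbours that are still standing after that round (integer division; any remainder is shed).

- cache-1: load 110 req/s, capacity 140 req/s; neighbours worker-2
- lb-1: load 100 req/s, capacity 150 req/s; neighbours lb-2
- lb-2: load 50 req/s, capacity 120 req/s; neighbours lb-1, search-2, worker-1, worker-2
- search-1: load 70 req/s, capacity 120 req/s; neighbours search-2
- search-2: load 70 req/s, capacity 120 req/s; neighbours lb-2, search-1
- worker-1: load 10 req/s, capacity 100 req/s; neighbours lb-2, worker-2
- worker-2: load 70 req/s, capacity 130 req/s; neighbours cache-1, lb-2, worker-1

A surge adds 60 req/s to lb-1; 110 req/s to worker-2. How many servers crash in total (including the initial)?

Round 1 — lb-1 at 160 > 150; worker-2 at 180 > 130. lb-1, worker-2 crash.
  lb-1 sheds 160 req/s to lb-2: 160 each.
    lb-2: 50+160 = 210 > 120
  worker-2 sheds 180 req/s to cache-1, lb-2, worker-1: 60 each.
    cache-1: 110+60 = 170 > 140
    lb-2: 210+60 = 270 > 120
    worker-1: 10+60 = 70 ≤ 100
Round 2 — cache-1, lb-2 crash.
  cache-1 sheds 170 req/s: no online neighbours, lost.
  lb-2 sheds 270 req/s to search-2, worker-1: 135 each.
    search-2: 70+135 = 205 > 120
    worker-1: 70+135 = 205 > 100
Round 3 — search-2, worker-1 crash.
  search-2 sheds 205 req/s to search-1: 205 each.
    search-1: 70+205 = 275 > 120
  worker-1 sheds 205 req/s: no online neighbours, lost.
Round 4 — search-1 crashes.
  search-1 sheds 275 req/s: no online neighbours, lost.
No further crashes.

7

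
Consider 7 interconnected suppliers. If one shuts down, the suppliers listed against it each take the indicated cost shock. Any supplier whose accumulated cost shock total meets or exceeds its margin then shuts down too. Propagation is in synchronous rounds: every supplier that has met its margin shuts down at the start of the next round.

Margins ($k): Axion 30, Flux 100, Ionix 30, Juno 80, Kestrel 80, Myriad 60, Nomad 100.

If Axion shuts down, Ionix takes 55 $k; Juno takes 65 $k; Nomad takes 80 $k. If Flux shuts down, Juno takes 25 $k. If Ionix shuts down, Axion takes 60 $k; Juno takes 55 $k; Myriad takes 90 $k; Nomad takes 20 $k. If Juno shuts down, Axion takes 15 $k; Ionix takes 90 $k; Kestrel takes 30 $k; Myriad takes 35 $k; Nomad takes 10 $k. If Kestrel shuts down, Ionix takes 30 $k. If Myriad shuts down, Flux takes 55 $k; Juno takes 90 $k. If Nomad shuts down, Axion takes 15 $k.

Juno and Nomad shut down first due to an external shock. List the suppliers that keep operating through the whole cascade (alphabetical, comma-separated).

Round 1 — Juno, Nomad shut down (initial).
  Axion: +15+15 → 30 ≥ 30
  Ionix: +90 → 90 ≥ 30
  Kestrel: +30 → 30 < 80
  Myriad: +35 → 35 < 60
Round 2 — Axion, Ionix shut down.
  Myriad: +90 → 125 ≥ 60
Round 3 — Myriad shuts down.
  Flux: +55 → 55 < 100
No further shutdowns.

Flux, Kestrel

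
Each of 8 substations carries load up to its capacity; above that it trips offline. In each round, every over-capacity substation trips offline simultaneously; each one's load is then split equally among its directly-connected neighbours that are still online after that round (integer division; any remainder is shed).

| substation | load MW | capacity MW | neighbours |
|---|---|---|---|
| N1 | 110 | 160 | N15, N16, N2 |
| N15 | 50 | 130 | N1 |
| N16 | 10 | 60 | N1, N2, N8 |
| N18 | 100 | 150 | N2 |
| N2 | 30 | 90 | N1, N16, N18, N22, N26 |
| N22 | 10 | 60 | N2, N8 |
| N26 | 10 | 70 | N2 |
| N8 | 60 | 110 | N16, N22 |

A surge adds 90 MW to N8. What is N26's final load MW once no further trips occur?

Round 1 — N8 at 150 > 110. N8 trips offline.
  N8 sheds 150 MW to N16, N22: 75 each.
    N16: 10+75 = 85 > 60
    N22: 10+75 = 85 > 60
Round 2 — N16, N22 trip offline.
  N16 sheds 85 MW to N1, N2: 42 each (1 lost).
    N1: 110+42 = 152 ≤ 160
    N2: 30+42 = 72 ≤ 90
  N22 sheds 85 MW to N2: 85 each.
    N2: 72+85 = 157 > 90
Round 3 — N2 trips offline.
  N2 sheds 157 MW to N1, N18, N26: 52 each (1 lost).
    N1: 152+52 = 204 > 160
    N18: 100+52 = 152 > 150
    N26: 10+52 = 62 ≤ 70
Round 4 — N1, N18 trip offline.
  N1 sheds 204 MW to N15: 204 each.
    N15: 50+204 = 254 > 130
  N18 sheds 152 MW: no online neighbours, lost.
Round 5 — N15 trips offline.
  N15 sheds 254 MW: no online neighbours, lost.
No further trips.

62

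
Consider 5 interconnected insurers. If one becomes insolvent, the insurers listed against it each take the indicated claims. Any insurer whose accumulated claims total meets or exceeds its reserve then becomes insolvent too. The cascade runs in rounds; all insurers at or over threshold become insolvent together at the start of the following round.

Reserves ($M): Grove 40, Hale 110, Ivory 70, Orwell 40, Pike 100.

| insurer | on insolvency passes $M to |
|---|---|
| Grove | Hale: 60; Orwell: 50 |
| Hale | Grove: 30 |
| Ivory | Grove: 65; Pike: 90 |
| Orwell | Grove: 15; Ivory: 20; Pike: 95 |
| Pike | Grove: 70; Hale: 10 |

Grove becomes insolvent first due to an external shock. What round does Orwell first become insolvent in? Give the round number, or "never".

2

Round 1 — Grove becomes insolvent (initial).
  Hale: +60 → 60 < 110
  Orwell: +50 → 50 ≥ 40
Round 2 — Orwell becomes insolvent.
  Ivory: +20 → 20 < 70
  Pike: +95 → 95 < 100
No further insolvencies.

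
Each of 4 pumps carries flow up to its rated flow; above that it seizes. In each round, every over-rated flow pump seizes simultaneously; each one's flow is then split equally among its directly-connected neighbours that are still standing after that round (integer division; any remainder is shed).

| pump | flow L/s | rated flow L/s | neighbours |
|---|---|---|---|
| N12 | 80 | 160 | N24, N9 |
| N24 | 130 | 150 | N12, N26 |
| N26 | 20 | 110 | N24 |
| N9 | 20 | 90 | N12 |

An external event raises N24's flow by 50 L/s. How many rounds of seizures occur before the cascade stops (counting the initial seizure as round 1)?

3

Round 1 — N24 at 180 > 150. N24 seizes.
  N24 sheds 180 L/s to N12, N26: 90 each.
    N12: 80+90 = 170 > 160
    N26: 20+90 = 110 ≤ 110
Round 2 — N12 seizes.
  N12 sheds 170 L/s to N9: 170 each.
    N9: 20+170 = 190 > 90
Round 3 — N9 seizes.
  N9 sheds 190 L/s: no online neighbours, lost.
No further seizures.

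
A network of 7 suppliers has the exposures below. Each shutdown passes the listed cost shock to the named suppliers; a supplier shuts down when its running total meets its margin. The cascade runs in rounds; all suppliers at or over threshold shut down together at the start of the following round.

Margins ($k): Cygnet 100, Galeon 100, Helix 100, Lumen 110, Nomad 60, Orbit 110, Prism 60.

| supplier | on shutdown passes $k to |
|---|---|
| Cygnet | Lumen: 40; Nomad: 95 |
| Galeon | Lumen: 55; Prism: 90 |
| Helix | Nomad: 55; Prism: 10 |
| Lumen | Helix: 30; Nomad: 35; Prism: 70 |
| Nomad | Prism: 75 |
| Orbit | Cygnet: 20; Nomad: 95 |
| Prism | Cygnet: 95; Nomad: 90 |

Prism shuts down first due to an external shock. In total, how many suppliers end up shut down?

Round 1 — Prism shuts down (initial).
  Cygnet: +95 → 95 < 100
  Nomad: +90 → 90 ≥ 60
Round 2 — Nomad shuts down.
No further shutdowns.

2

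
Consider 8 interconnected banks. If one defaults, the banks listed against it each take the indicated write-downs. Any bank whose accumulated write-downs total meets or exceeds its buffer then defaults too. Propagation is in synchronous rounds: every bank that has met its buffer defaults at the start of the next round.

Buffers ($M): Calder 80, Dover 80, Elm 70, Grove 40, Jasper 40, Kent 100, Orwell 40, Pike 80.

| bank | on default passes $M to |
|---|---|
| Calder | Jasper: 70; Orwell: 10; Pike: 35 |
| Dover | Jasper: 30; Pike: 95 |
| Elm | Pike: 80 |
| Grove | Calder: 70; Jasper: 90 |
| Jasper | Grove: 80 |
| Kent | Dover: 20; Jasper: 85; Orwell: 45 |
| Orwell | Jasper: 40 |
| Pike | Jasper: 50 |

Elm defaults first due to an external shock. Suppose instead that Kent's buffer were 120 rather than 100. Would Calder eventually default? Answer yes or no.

With Kent's buffer at 120:
Round 1 — Elm defaults (initial).
  Pike: +80 → 80 ≥ 80
Round 2 — Pike defaults.
  Jasper: +50 → 50 ≥ 40
Round 3 — Jasper defaults.
  Grove: +80 → 80 ≥ 40
Round 4 — Grove defaults.
  Calder: +70 → 70 < 80
No further defaults.

no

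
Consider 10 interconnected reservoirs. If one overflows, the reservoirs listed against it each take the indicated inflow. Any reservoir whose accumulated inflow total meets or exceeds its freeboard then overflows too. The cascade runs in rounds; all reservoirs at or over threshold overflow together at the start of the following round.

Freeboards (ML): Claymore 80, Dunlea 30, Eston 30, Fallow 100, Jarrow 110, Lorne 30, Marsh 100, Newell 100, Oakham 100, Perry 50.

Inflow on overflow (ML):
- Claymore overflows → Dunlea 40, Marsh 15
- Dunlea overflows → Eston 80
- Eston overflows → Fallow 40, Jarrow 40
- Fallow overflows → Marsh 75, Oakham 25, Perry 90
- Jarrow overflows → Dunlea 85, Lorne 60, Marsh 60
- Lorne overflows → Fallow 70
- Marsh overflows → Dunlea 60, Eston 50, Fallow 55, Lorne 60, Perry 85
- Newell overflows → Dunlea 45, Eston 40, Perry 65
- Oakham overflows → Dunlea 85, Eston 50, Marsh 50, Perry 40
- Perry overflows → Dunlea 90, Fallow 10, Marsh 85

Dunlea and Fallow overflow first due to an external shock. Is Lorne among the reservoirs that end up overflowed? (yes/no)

Round 1 — Dunlea, Fallow overflow (initial).
  Eston: +80 → 80 ≥ 30
  Marsh: +75 → 75 < 100
  Oakham: +25 → 25 < 100
  Perry: +90 → 90 ≥ 50
Round 2 — Eston, Perry overflow.
  Jarrow: +40 → 40 < 110
  Marsh: +85 → 160 ≥ 100
Round 3 — Marsh overflows.
  Lorne: +60 → 60 ≥ 30
Round 4 — Lorne overflows.
No further overflows.

yes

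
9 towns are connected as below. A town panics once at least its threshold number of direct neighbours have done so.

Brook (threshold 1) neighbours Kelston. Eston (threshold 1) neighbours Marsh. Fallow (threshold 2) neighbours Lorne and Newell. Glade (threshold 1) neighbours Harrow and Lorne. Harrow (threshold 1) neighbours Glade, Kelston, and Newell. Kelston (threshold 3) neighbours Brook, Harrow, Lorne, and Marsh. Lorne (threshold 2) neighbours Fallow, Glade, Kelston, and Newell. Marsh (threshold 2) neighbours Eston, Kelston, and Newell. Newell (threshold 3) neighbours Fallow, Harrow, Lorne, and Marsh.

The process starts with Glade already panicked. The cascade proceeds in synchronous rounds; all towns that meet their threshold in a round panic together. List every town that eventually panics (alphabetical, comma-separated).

Round 1 — Glade panics (initial).
Round 2 — checking thresholds:
  Harrow: 1 of 3 neighbours ≥ 1, panics.
  Lorne: 1 of 4 neighbours < 2, not yet.
Round 3 — no new panics; cascade stops.

Glade, Harrow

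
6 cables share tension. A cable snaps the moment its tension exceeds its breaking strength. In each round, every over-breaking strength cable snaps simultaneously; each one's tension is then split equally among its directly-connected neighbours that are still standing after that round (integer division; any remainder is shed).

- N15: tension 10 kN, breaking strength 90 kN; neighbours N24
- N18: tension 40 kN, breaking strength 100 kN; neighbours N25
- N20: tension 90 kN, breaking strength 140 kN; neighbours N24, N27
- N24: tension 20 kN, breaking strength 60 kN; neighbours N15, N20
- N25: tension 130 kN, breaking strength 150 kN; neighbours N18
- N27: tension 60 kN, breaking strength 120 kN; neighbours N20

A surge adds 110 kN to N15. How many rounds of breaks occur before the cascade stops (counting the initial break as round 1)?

4

Round 1 — N15 at 120 > 90. N15 snaps.
  N15 sheds 120 kN to N24: 120 each.
    N24: 20+120 = 140 > 60
Round 2 — N24 snaps.
  N24 sheds 140 kN to N20: 140 each.
    N20: 90+140 = 230 > 140
Round 3 — N20 snaps.
  N20 sheds 230 kN to N27: 230 each.
    N27: 60+230 = 290 > 120
Round 4 — N27 snaps.
  N27 sheds 290 kN: no online neighbours, lost.
No further breaks.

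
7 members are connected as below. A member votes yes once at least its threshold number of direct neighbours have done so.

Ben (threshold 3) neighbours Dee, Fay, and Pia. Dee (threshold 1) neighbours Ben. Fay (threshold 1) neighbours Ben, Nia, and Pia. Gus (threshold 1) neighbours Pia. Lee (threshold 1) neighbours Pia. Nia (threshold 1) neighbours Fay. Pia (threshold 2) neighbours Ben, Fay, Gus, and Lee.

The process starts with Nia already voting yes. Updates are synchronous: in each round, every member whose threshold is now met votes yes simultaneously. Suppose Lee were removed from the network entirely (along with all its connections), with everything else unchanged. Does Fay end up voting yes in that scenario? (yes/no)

With Lee removed:
Round 1 — Nia votes yes (initial).
Round 2 — checking thresholds:
  Fay: 1 of 3 neighbours ≥ 1, votes yes.
Round 3 — no new yes votes; cascade stops.

yes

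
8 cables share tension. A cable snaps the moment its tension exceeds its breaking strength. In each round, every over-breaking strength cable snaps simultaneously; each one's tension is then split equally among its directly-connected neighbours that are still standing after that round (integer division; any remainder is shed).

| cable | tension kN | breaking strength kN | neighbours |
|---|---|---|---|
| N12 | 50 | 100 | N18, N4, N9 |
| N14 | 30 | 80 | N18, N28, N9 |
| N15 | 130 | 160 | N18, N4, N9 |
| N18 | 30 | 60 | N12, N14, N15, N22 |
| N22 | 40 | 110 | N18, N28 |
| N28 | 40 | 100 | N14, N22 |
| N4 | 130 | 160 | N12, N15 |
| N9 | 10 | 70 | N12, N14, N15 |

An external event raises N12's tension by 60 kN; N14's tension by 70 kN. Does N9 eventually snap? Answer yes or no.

yes

Round 1 — N12 at 110 > 100; N14 at 100 > 80. N12, N14 snap.
  N12 sheds 110 kN to N18, N4, N9: 36 each (2 lost).
    N18: 30+36 = 66 > 60
    N4: 130+36 = 166 > 160
    N9: 10+36 = 46 ≤ 70
  N14 sheds 100 kN to N18, N28, N9: 33 each (1 lost).
    N18: 66+33 = 99 > 60
    N28: 40+33 = 73 ≤ 100
    N9: 46+33 = 79 > 70
Round 2 — N18, N4, N9 snap.
  N18 sheds 99 kN to N15, N22: 49 each (1 lost).
    N15: 130+49 = 179 > 160
    N22: 40+49 = 89 ≤ 110
  N4 sheds 166 kN to N15: 166 each.
    N15: 179+166 = 345 > 160
  N9 sheds 79 kN to N15: 79 each.
    N15: 345+79 = 424 > 160
Round 3 — N15 snaps.
  N15 sheds 424 kN: no online neighbours, lost.
No further breaks.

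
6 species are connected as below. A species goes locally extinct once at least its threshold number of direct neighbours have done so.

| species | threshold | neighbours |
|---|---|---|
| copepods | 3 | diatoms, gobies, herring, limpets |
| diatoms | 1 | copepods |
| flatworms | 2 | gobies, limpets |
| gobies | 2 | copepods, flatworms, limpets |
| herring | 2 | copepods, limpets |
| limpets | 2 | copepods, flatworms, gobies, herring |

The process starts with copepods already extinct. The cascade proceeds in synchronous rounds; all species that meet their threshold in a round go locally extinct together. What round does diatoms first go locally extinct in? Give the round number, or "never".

2

Round 1 — copepods goes locally extinct (initial).
Round 2 — checking thresholds:
  diatoms: 1 of 1 neighbours ≥ 1, goes locally extinct.
  gobies: 1 of 3 neighbours < 2, not yet.
  herring: 1 of 2 neighbours < 2, not yet.
  limpets: 1 of 4 neighbours < 2, not yet.
Round 3 — no new extinctions; cascade stops.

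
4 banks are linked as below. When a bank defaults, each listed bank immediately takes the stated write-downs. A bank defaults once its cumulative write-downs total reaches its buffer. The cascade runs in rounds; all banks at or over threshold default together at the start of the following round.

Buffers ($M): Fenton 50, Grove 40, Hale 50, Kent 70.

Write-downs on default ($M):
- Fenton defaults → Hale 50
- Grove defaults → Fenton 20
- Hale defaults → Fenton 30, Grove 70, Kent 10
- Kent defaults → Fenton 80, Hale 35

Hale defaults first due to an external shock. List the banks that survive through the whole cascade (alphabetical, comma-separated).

Kent

Round 1 — Hale defaults (initial).
  Fenton: +30 → 30 < 50
  Grove: +70 → 70 ≥ 40
  Kent: +10 → 10 < 70
Round 2 — Grove defaults.
  Fenton: +20 → 50 ≥ 50
Round 3 — Fenton defaults.
No further defaults.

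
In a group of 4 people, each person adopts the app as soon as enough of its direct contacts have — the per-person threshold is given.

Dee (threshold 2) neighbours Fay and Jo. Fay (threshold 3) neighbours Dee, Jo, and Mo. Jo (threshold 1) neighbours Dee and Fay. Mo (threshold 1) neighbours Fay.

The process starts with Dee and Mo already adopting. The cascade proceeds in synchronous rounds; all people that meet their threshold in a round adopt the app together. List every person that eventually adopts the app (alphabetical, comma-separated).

Dee, Fay, Jo, Mo

Round 1 — Dee, Mo adopt the app (initial).
Round 2 — checking thresholds:
  Fay: 2 of 3 neighbours < 3, holds.
  Jo: 1 of 2 neighbours ≥ 1, adopts the app.
Round 3 — checking thresholds:
  Fay: 3 of 3 neighbours ≥ 3, adopts the app.
Round 4 — no new adoptions; cascade stops.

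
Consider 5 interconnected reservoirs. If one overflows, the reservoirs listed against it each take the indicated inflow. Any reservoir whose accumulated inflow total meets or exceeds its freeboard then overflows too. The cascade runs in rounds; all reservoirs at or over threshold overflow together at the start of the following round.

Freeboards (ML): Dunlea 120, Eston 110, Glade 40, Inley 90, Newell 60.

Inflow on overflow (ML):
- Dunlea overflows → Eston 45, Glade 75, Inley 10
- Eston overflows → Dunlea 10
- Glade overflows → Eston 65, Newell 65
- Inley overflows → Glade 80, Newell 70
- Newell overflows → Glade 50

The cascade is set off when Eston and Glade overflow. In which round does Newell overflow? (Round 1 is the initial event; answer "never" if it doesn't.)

2

Round 1 — Eston, Glade overflow (initial).
  Dunlea: +10 → 10 < 120
  Newell: +65 → 65 ≥ 60
Round 2 — Newell overflows.
No further overflows.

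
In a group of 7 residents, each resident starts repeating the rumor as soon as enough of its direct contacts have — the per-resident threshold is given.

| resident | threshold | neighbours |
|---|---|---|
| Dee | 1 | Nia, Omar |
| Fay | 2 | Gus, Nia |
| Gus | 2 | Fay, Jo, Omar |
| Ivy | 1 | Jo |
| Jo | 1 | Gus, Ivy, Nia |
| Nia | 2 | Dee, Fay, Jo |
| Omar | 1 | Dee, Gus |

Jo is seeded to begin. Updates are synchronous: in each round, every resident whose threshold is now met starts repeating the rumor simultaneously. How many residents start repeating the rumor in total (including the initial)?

2

Round 1 — Jo starts repeating the rumor (initial).
Round 2 — checking thresholds:
  Gus: 1 of 3 neighbours < 2, holds.
  Ivy: 1 of 1 neighbours ≥ 1, starts repeating the rumor.
  Nia: 1 of 3 neighbours < 2, holds.
Round 3 — no new spreads; cascade stops.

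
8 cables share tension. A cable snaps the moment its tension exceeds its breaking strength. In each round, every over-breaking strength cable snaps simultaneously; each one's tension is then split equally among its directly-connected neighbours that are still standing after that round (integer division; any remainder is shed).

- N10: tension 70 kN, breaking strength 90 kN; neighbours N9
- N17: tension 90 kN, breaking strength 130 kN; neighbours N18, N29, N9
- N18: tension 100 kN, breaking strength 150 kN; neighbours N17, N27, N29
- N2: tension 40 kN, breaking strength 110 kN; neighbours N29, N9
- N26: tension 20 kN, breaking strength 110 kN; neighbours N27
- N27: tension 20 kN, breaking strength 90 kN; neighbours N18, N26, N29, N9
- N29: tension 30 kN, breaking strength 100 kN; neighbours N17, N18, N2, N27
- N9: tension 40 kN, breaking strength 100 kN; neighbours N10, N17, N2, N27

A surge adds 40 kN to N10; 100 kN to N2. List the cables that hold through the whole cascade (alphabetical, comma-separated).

Round 1 — N10 at 110 > 90; N2 at 140 > 110. N10, N2 snap.
  N10 sheds 110 kN to N9: 110 each.
    N9: 40+110 = 150 > 100
  N2 sheds 140 kN to N29, N9: 70 each.
    N29: 30+70 = 100 ≤ 100
    N9: 150+70 = 220 > 100
Round 2 — N9 snaps.
  N9 sheds 220 kN to N17, N27: 110 each.
    N17: 90+110 = 200 > 130
    N27: 20+110 = 130 > 90
Round 3 — N17, N27 snap.
  N17 sheds 200 kN to N18, N29: 100 each.
    N18: 100+100 = 200 > 150
    N29: 100+100 = 200 > 100
  N27 sheds 130 kN to N18, N26, N29: 43 each (1 lost).
    N18: 200+43 = 243 > 150
    N26: 20+43 = 63 ≤ 110
    N29: 200+43 = 243 > 100
Round 4 — N18, N29 snap.
  N18 sheds 243 kN: no online neighbours, lost.
  N29 sheds 243 kN: no online neighbours, lost.
No further breaks.

N26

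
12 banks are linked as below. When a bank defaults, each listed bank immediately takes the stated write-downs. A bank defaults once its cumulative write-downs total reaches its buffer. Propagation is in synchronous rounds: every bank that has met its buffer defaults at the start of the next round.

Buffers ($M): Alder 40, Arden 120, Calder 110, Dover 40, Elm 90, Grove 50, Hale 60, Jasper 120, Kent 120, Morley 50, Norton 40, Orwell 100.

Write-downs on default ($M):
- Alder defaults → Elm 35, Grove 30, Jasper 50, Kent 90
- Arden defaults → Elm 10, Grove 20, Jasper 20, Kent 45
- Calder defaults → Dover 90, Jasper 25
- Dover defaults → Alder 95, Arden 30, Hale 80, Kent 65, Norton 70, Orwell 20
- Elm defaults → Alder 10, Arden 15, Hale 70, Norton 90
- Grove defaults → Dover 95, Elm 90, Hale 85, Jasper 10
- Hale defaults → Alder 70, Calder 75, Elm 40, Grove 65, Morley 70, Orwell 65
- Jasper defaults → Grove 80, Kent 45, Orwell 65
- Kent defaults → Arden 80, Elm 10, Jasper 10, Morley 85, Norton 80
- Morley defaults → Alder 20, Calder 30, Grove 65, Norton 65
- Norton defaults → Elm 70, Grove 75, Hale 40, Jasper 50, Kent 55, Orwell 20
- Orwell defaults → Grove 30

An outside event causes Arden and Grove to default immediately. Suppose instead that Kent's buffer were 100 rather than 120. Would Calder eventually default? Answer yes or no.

With Kent's buffer at 100:
Round 1 — Arden, Grove default (initial).
  Dover: +95 → 95 ≥ 40
  Elm: +10+90 → 100 ≥ 90
  Hale: +85 → 85 ≥ 60
  Jasper: +20+10 → 30 < 120
  Kent: +45 → 45 < 100
Round 2 — Dover, Elm, Hale default.
  Alder: +95+10+70 → 175 ≥ 40
  Calder: +75 → 75 < 110
  Kent: +65 → 110 ≥ 100
  Morley: +70 → 70 ≥ 50
  Norton: +70+90 → 160 ≥ 40
  Orwell: +20+65 → 85 < 100
Round 3 — Alder, Kent, Morley, Norton default.
  Calder: +30 → 105 < 110
  Jasper: +50+10+50 → 140 ≥ 120
  Orwell: +20 → 105 ≥ 100
Round 4 — Jasper, Orwell default.
No further defaults.

no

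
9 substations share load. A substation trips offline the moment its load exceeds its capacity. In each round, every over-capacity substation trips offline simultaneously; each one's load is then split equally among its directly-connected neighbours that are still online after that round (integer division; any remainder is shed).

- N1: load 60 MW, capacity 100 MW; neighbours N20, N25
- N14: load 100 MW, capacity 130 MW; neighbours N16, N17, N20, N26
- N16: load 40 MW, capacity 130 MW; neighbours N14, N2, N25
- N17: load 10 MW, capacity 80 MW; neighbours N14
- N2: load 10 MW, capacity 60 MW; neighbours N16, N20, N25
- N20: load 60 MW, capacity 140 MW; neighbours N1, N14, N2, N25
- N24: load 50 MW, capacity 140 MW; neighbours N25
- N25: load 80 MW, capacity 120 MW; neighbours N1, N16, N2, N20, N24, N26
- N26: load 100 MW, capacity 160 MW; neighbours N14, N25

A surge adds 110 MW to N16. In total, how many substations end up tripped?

7

Round 1 — N16 at 150 > 130. N16 trips offline.
  N16 sheds 150 MW to N14, N2, N25: 50 each.
    N14: 100+50 = 150 > 130
    N2: 10+50 = 60 ≤ 60
    N25: 80+50 = 130 > 120
Round 2 — N14, N25 trip offline.
  N14 sheds 150 MW to N17, N20, N26: 50 each.
    N17: 10+50 = 60 ≤ 80
    N20: 60+50 = 110 ≤ 140
    N26: 100+50 = 150 ≤ 160
  N25 sheds 130 MW to N1, N2, N20, N24, N26: 26 each.
    N1: 60+26 = 86 ≤ 100
    N2: 60+26 = 86 > 60
    N20: 110+26 = 136 ≤ 140
    N24: 50+26 = 76 ≤ 140
    N26: 150+26 = 176 > 160
Round 3 — N2, N26 trip offline.
  N2 sheds 86 MW to N20: 86 each.
    N20: 136+86 = 222 > 140
  N26 sheds 176 MW: no online neighbours, lost.
Round 4 — N20 trips offline.
  N20 sheds 222 MW to N1: 222 each.
    N1: 86+222 = 308 > 100
Round 5 — N1 trips offline.
  N1 sheds 308 MW: no online neighbours, lost.
No further trips.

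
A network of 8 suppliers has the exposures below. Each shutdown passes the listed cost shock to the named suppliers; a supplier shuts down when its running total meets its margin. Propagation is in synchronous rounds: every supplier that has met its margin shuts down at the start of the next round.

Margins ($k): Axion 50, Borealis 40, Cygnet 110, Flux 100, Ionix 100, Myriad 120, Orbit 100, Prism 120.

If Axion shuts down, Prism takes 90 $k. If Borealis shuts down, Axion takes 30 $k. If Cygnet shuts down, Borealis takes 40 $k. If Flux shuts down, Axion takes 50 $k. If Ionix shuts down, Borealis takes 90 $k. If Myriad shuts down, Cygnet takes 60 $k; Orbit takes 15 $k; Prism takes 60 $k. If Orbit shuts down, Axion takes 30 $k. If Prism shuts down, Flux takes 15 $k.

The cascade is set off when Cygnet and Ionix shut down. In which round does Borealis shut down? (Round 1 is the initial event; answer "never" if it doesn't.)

Round 1 — Cygnet, Ionix shut down (initial).
  Borealis: +40+90 → 130 ≥ 40
Round 2 — Borealis shuts down.
  Axion: +30 → 30 < 50
No further shutdowns.

2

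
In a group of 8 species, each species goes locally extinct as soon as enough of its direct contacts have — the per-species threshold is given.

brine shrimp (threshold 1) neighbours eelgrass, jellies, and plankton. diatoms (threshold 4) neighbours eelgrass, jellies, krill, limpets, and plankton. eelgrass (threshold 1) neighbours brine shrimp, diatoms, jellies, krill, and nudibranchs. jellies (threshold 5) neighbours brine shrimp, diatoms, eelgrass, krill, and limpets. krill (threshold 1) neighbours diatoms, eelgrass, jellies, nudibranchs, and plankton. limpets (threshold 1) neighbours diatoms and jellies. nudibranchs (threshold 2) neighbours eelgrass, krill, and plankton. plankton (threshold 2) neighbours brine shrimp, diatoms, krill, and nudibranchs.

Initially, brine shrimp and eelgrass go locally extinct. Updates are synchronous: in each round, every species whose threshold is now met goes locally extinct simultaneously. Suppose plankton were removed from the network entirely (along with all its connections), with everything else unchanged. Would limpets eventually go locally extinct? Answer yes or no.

no

With plankton removed:
Round 1 — brine shrimp, eelgrass go locally extinct (initial).
Round 2 — checking thresholds:
  diatoms: 1 of 4 neighbours < 4, holds.
  jellies: 2 of 5 neighbours < 5, holds.
  krill: 1 of 4 neighbours ≥ 1, goes locally extinct.
  nudibranchs: 1 of 2 neighbours < 2, holds.
Round 3 — checking thresholds:
  diatoms: 2 of 4 neighbours < 4, holds.
  jellies: 3 of 5 neighbours < 5, holds.
  nudibranchs: 2 of 2 neighbours ≥ 2, goes locally extinct.
Round 4 — no new extinctions; cascade stops.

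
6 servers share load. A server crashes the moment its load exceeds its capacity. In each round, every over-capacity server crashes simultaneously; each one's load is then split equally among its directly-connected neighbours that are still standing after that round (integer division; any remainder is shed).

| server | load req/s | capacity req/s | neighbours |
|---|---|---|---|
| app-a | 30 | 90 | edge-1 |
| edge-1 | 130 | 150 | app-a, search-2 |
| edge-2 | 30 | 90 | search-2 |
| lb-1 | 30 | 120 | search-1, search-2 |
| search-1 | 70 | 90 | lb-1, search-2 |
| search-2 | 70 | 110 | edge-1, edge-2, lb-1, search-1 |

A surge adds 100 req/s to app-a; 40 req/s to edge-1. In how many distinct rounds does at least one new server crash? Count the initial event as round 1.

4

Round 1 — app-a at 130 > 90; edge-1 at 170 > 150. app-a, edge-1 crash.
  app-a sheds 130 req/s: no online neighbours, lost.
  edge-1 sheds 170 req/s to search-2: 170 each.
    search-2: 70+170 = 240 > 110
Round 2 — search-2 crashes.
  search-2 sheds 240 req/s to edge-2, lb-1, search-1: 80 each.
    edge-2: 30+80 = 110 > 90
    lb-1: 30+80 = 110 ≤ 120
    search-1: 70+80 = 150 > 90
Round 3 — edge-2, search-1 crash.
  edge-2 sheds 110 req/s: no online neighbours, lost.
  search-1 sheds 150 req/s to lb-1: 150 each.
    lb-1: 110+150 = 260 > 120
Round 4 — lb-1 crashes.
  lb-1 sheds 260 req/s: no online neighbours, lost.
No further crashes.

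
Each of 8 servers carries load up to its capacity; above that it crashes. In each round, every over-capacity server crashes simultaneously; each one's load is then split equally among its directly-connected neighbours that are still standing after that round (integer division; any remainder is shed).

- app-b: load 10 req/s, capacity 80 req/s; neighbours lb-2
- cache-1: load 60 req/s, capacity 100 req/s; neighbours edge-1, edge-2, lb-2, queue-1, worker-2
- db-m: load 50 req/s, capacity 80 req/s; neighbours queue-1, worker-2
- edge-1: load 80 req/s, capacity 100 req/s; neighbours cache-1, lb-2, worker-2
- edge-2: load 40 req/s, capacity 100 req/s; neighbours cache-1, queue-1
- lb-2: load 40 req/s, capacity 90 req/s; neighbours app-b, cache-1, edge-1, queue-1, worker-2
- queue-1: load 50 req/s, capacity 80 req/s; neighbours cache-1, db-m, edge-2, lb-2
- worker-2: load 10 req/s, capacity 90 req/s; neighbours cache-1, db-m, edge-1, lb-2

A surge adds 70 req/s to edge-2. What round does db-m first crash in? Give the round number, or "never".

3

Round 1 — edge-2 at 110 > 100. edge-2 crashes.
  edge-2 sheds 110 req/s to cache-1, queue-1: 55 each.
    cache-1: 60+55 = 115 > 100
    queue-1: 50+55 = 105 > 80
Round 2 — cache-1, queue-1 crash.
  cache-1 sheds 115 req/s to edge-1, lb-2, worker-2: 38 each (1 lost).
    edge-1: 80+38 = 118 > 100
    lb-2: 40+38 = 78 ≤ 90
    worker-2: 10+38 = 48 ≤ 90
  queue-1 sheds 105 req/s to db-m, lb-2: 52 each (1 lost).
    db-m: 50+52 = 102 > 80
    lb-2: 78+52 = 130 > 90
Round 3 — db-m, edge-1, lb-2 crash.
  db-m sheds 102 req/s to worker-2: 102 each.
    worker-2: 48+102 = 150 > 90
  edge-1 sheds 118 req/s to worker-2: 118 each.
    worker-2: 150+118 = 268 > 90
  lb-2 sheds 130 req/s to app-b, worker-2: 65 each.
    app-b: 10+65 = 75 ≤ 80
    worker-2: 268+65 = 333 > 90
Round 4 — worker-2 crashes.
  worker-2 sheds 333 req/s: no online neighbours, lost.
No further crashes.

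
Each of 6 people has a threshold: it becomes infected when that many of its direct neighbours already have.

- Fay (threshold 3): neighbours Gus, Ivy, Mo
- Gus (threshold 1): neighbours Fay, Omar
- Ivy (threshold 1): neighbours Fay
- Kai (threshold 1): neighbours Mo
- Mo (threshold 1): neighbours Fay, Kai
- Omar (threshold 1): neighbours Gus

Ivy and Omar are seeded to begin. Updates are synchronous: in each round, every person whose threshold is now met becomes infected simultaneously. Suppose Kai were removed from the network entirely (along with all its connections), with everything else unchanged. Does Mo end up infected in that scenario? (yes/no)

no

With Kai removed:
Round 1 — Ivy, Omar become infected (initial).
Round 2 — checking thresholds:
  Fay: 1 of 3 neighbours < 3, below threshold.
  Gus: 1 of 2 neighbours ≥ 1, becomes infected.
Round 3 — no new infections; cascade stops.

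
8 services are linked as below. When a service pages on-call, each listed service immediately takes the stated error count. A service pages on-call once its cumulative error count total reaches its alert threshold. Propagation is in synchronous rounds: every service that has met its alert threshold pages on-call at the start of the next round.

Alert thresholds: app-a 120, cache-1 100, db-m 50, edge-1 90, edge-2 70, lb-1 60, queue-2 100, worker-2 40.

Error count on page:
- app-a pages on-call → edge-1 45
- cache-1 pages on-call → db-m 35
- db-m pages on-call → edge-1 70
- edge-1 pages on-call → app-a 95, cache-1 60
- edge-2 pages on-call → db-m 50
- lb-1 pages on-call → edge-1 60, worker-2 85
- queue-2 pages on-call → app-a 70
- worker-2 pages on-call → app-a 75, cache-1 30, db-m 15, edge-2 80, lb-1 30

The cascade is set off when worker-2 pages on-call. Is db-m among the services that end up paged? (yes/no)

yes

Round 1 — worker-2 pages on-call (initial).
  app-a: +75 → 75 < 120
  cache-1: +30 → 30 < 100
  db-m: +15 → 15 < 50
  edge-2: +80 → 80 ≥ 70
  lb-1: +30 → 30 < 60
Round 2 — edge-2 pages on-call.
  db-m: +50 → 65 ≥ 50
Round 3 — db-m pages on-call.
  edge-1: +70 → 70 < 90
No further pages.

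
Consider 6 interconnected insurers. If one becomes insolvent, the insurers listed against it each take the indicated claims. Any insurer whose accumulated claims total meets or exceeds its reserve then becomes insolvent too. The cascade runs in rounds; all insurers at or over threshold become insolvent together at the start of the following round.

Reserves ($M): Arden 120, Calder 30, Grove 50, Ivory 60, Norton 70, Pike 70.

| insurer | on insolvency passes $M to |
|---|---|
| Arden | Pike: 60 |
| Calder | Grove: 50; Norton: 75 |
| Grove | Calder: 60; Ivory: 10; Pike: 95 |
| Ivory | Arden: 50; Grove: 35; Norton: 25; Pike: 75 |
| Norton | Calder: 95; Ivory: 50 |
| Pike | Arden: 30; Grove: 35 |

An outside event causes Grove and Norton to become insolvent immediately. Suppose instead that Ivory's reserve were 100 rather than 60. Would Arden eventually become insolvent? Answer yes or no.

no

With Ivory's reserve at 100:
Round 1 — Grove, Norton become insolvent (initial).
  Calder: +60+95 → 155 ≥ 30
  Ivory: +10+50 → 60 < 100
  Pike: +95 → 95 ≥ 70
Round 2 — Calder, Pike become insolvent.
  Arden: +30 → 30 < 120
No further insolvencies.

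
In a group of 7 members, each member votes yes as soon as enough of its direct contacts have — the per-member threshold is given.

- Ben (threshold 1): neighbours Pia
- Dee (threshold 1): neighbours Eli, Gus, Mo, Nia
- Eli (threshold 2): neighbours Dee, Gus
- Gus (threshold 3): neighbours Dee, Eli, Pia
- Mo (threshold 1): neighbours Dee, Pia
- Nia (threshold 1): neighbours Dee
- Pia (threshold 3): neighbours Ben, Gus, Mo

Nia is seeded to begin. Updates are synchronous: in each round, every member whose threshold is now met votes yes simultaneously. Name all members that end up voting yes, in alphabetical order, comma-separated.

Dee, Mo, Nia

Round 1 — Nia votes yes (initial).
Round 2 — checking thresholds:
  Dee: 1 of 4 neighbours ≥ 1, votes yes.
Round 3 — checking thresholds:
  Eli: 1 of 2 neighbours < 2, below threshold.
  Gus: 1 of 3 neighbours < 3, below threshold.
  Mo: 1 of 2 neighbours ≥ 1, votes yes.
Round 4 — no new yes votes; cascade stops.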